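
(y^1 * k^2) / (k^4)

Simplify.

Quotient: y^1 * (k^-2)

y/k^2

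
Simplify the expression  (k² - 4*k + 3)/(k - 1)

k - 3

Factor: k² - 4*k + 3 = (k - 1)·(k - 3)
Cancel the common factor (k - 1).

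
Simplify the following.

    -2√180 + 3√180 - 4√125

-14*√5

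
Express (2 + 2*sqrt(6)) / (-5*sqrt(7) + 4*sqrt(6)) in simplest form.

(-10*sqrt(42) - 48 - 10*sqrt(7) - 8*sqrt(6))/79

Multiply numerator and denominator by 4*sqrt(6) + 5*sqrt(7).
Denominator becomes -79; numerator becomes 8*sqrt(6) + 10*sqrt(7) + 48 + 10*sqrt(42).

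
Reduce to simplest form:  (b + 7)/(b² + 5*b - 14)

1/(b - 2)

Factor: b² + 5*b - 14 = (b + 7)·(b - 2)
Cancel the common factor (b + 7).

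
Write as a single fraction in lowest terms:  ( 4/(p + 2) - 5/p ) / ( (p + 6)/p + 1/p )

(-p - 10)/(p^2 + 9*p + 14)

Numerator: 4/(p + 2) - 5/p = (-p - 10)/(p^2 + 2*p)
Denominator: (p + 6)/p + 1/p = (p + 7)/p
Divide: ((-p - 10)/(p^2 + 2*p)) · (p/(p + 7)) = (-p - 10)/(p^2 + 9*p + 14)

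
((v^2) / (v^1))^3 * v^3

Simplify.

v^6

Inside the bracket: v^1
Raise to the power 3: v^3
Multiply by v^3: add exponents.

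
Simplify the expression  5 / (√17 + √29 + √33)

Group as (√17 + √33) + √29; multiply by (√17 + √33) - √29, then rationalise the remaining surd.

(-10*√16269 + 65*√33 + 105*√29 + 225*√17)/1803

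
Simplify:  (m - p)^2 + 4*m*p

Expand the square and combine the 4*m*p term.

(m + p)^2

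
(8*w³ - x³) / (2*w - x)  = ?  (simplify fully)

4*w² + 2*w*x + x²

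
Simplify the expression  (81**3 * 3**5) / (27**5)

81**3 = 3**12; 3**5 = 3**5; 27**5 = 3**15
Combine exponents: 3**2

3**2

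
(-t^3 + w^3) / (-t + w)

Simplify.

Factor as (a-b)(a^2+ab+b^2) with a=w, b=t.

t^2 + t*w + w^2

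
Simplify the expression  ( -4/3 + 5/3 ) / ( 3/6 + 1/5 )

Numerator: -4/3 + 5/3 = 1/3
Denominator: 3/6 + 1/5 = 7/10
Divide: (1/3) · (10/7) = 10/21

10/21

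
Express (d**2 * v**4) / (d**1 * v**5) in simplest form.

Quotient: d**1 * (v**-1)

d/v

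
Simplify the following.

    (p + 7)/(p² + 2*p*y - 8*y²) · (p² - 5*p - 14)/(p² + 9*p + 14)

Factor: p² + 2*p*y - 8*y² = (p + 4*y)·(p - 2*y);  p² - 5*p - 14 = (p + 2)·(p - 7);  p² + 9*p + 14 = (p + 2)·(p + 7)
Cancel the common factors (p + 2), (p + 7).

(-p + 7)/(-p² - 2*p*y + 8*y²)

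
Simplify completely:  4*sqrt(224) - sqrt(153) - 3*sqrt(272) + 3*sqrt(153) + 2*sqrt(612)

4*sqrt(224) = 16*sqrt(14); sqrt(153) = 3*sqrt(17); 3*sqrt(272) = 12*sqrt(17); 3*sqrt(153) = 9*sqrt(17); 2*sqrt(612) = 12*sqrt(17)

6*sqrt(17) + 16*sqrt(14)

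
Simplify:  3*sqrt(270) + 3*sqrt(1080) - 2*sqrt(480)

19*sqrt(30)

3*sqrt(270) = 9*sqrt(30); 3*sqrt(1080) = 18*sqrt(30); 2*sqrt(480) = 8*sqrt(30)
Combine: (9 + 18 - 8)·sqrt(30) = 19*sqrt(30)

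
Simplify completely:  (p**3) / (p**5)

p**(-2)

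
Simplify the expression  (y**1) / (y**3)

Quotient: (y**-2)

y**(-2)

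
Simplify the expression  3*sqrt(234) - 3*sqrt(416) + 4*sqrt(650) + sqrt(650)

3*sqrt(234) = 9*sqrt(26); 3*sqrt(416) = 12*sqrt(26); 4*sqrt(650) = 20*sqrt(26); sqrt(650) = 5*sqrt(26)
Combine: (9 - 12 + 20 + 5)·sqrt(26) = 22*sqrt(26)

22*sqrt(26)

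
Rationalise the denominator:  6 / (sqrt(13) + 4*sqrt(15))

(-6*sqrt(13) + 24*sqrt(15))/227

Multiply numerator and denominator by -sqrt(13) + 4*sqrt(15).
Denominator becomes 227; numerator becomes -6*sqrt(13) + 24*sqrt(15).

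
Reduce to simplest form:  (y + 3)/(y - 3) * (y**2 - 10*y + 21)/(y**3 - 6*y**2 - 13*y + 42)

Factor: y**2 - 10*y + 21 = (y - 7)*(y - 3);  y**3 - 6*y**2 - 13*y + 42 = (y - 7)*(y - 2)*(y + 3)
Cancel the common factors (y + 3), (y - 7), (y - 3).

1/(y - 2)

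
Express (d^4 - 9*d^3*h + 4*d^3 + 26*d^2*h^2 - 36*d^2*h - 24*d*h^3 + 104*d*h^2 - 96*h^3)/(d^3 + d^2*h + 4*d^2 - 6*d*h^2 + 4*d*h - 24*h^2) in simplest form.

Factor: d^4 - 9*d^3*h + 4*d^3 + 26*d^2*h^2 - 36*d^2*h - 24*d*h^3 + 104*d*h^2 - 96*h^3 = (d - 4*h)*(d - 3*h)*(d - 2*h)*(d + 4);  d^3 + d^2*h + 4*d^2 - 6*d*h^2 + 4*d*h - 24*h^2 = (d + 3*h)*(d - 2*h)*(d + 4)
Cancel the common factors (d - 2*h), (d + 4).

(d^2 - 7*d*h + 12*h^2)/(d + 3*h)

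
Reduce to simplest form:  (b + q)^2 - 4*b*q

After expansion: b^2 - 2*b*q + q^2 — a perfect-square trinomial.

(b - q)^2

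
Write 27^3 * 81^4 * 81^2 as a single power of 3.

27^3 = 3^9; 81^4 = 3^16; 81^2 = 3^8
Combine exponents: 3^33

3^33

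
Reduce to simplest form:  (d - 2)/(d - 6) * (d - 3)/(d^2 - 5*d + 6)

1/(d - 6)

Factor: d^2 - 5*d + 6 = (d - 2)*(d - 3)
Cancel the common factors (d - 2), (d - 3).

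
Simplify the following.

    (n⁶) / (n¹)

n⁵

Quotient: n⁵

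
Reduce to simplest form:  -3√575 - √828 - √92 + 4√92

-15*√23

3√575 = 15*√23; √828 = 6*√23; √92 = 2*√23; 4√92 = 8*√23
Combine: (-15 - 6 - 2 + 8)·√23 = -15*√23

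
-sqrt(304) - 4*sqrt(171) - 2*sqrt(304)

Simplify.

-24*sqrt(19)

sqrt(304) = 4*sqrt(19); 4*sqrt(171) = 12*sqrt(19); 2*sqrt(304) = 8*sqrt(19)
Combine: (-4 - 12 - 8)·sqrt(19) = -24*sqrt(19)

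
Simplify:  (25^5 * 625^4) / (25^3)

5^20

25^5 = 5^10; 625^4 = 5^16; 25^3 = 5^6
Combine exponents: 5^20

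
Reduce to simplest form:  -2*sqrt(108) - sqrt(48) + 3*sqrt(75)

2*sqrt(108) = 12*sqrt(3); sqrt(48) = 4*sqrt(3); 3*sqrt(75) = 15*sqrt(3)
Combine: (-12 - 4 + 15)·sqrt(3) = -sqrt(3)

-sqrt(3)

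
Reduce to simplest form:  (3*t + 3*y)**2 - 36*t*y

Expand the square and combine the 36*t*y term.

9*(t - y)**2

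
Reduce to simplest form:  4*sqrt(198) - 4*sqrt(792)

-12*sqrt(22)

4*sqrt(198) = 12*sqrt(22); 4*sqrt(792) = 24*sqrt(22)
Combine: (12 - 24)·sqrt(22) = -12*sqrt(22)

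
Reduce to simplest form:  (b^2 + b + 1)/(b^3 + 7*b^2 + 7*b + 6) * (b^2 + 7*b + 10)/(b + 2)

(b + 5)/(b + 6)

Factor: b^3 + 7*b^2 + 7*b + 6 = (b + 6)*(b^2 + b + 1);  b^2 + 7*b + 10 = (b + 2)*(b + 5)
Cancel the common factors (b^2 + b + 1), (b + 2).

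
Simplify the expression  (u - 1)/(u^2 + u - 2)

1/(u + 2)

Factor: u^2 + u - 2 = (u + 2)*(u - 1)
Cancel the common factor (u - 1).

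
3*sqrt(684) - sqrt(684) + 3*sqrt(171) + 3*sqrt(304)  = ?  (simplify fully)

33*sqrt(19)

3*sqrt(684) = 18*sqrt(19); sqrt(684) = 6*sqrt(19); 3*sqrt(171) = 9*sqrt(19); 3*sqrt(304) = 12*sqrt(19)
Combine: (18 - 6 + 9 + 12)·sqrt(19) = 33*sqrt(19)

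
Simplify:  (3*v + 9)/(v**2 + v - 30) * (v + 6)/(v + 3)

3/(v - 5)

Factor: 3*v + 9 = 3*(v + 3);  v**2 + v - 30 = (v - 5)*(v + 6)
Cancel the common factors (v + 6), (v + 3).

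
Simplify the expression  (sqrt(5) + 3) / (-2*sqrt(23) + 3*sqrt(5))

(-6*sqrt(23) - 2*sqrt(115) - 9*sqrt(5) - 15)/47

Multiply numerator and denominator by 3*sqrt(5) + 2*sqrt(23).
Denominator becomes -47; numerator becomes 15 + 9*sqrt(5) + 2*sqrt(115) + 6*sqrt(23).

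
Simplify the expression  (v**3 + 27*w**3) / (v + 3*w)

(3*w)**3 + v**3 = (v + 3*w)(v**2 - 3*v*w + 9*w**2).

v**2 - 3*v*w + 9*w**2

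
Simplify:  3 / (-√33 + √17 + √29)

(-13*√33 + 21*√29 + 45*√17 + 2*√16269)/601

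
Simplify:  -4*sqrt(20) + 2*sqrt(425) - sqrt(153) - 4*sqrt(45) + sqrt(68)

-20*sqrt(5) + 9*sqrt(17)

4*sqrt(20) = 8*sqrt(5); 2*sqrt(425) = 10*sqrt(17); sqrt(153) = 3*sqrt(17); 4*sqrt(45) = 12*sqrt(5); sqrt(68) = 2*sqrt(17)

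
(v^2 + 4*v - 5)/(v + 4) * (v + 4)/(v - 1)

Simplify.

v + 5

Factor: v^2 + 4*v - 5 = (v - 1)*(v + 5)
Cancel the common factors (v - 1), (v + 4).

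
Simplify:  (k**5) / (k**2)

k**3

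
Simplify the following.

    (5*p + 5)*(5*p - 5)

(5*p)^2 - (5)^2 = 25*p^2 - 25.

25*p^2 - 25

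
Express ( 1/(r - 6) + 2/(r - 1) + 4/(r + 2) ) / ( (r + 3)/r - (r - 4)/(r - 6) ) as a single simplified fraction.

(7*r**3 - 35*r**2 - 2*r)/(r**3 - 17*r**2 - 20*r + 36)

Numerator: 1/(r - 6) + 2/(r - 1) + 4/(r + 2) = (7*r**2 - 35*r - 2)/(r**3 - 5*r**2 - 8*r + 12)
Denominator: (r + 3)/r - (r - 4)/(r - 6) = (r - 18)/(r**2 - 6*r)
Divide: ((7*r**2 - 35*r - 2)/(r**3 - 5*r**2 - 8*r + 12)) · ((r**2 - 6*r)/(r - 18)) = (7*r**3 - 35*r**2 - 2*r)/(r**3 - 17*r**2 - 20*r + 36)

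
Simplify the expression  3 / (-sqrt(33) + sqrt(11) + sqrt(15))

Group as (sqrt(11) + sqrt(15)) - sqrt(33); multiply by (sqrt(11) + sqrt(15)) + sqrt(33), then rationalise the remaining surd.

(21*sqrt(33) + 87*sqrt(15) + 111*sqrt(11) + 198*sqrt(5))/611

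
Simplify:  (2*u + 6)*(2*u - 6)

4*u^2 - 36

Difference of squares with P = 2*u, Q = 6.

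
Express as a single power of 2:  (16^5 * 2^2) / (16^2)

16^5 = 2^20; 2^2 = 2^2; 16^2 = 2^8
Combine exponents: 2^14

2^14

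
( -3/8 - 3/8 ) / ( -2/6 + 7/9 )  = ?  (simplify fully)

Numerator: -3/8 - 3/8 = -3/4
Denominator: -2/6 + 7/9 = 4/9
Divide: (-3/4) · (9/4) = -27/16

-27/16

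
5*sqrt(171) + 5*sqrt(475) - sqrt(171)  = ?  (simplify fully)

37*sqrt(19)

5*sqrt(171) = 15*sqrt(19); 5*sqrt(475) = 25*sqrt(19); sqrt(171) = 3*sqrt(19)
Combine: (15 + 25 - 3)·sqrt(19) = 37*sqrt(19)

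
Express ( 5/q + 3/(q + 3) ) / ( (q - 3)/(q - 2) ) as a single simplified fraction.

(8*q² - q - 30)/(q³ - 9*q)

Numerator: 5/q + 3/(q + 3) = (8*q + 15)/(q² + 3*q)
Denominator: (q - 3)/(q - 2) = (q - 3)/(q - 2)
Divide: ((8*q + 15)/(q² + 3*q)) · ((q - 2)/(q - 3)) = (8*q² - q - 30)/(q³ - 9*q)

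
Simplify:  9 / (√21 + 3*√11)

(-3*√21 + 9*√11)/26

Multiply numerator and denominator by -3*√11 + √21.
Denominator becomes -78; numerator becomes -27*√11 + 9*√21.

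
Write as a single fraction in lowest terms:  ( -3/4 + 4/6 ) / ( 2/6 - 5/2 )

1/26

Numerator: -3/4 + 4/6 = -1/12
Denominator: 2/6 - 5/2 = -13/6
Divide: (-1/12) · (-6/13) = 1/26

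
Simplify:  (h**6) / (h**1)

h**5

Quotient: h**5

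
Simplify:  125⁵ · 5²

125⁵ = 5^15; 5² = 5^2
Combine exponents: 5^17

5^17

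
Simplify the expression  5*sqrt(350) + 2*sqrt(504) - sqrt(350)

32*sqrt(14)

5*sqrt(350) = 25*sqrt(14); 2*sqrt(504) = 12*sqrt(14); sqrt(350) = 5*sqrt(14)
Combine: (25 + 12 - 5)·sqrt(14) = 32*sqrt(14)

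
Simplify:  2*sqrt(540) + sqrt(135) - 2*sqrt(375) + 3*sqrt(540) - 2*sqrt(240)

15*sqrt(15)

2*sqrt(540) = 12*sqrt(15); sqrt(135) = 3*sqrt(15); 2*sqrt(375) = 10*sqrt(15); 3*sqrt(540) = 18*sqrt(15); 2*sqrt(240) = 8*sqrt(15)
Combine: (12 + 3 - 10 + 18 - 8)·sqrt(15) = 15*sqrt(15)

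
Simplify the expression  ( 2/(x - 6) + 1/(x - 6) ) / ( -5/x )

-3*x/(5*x - 30)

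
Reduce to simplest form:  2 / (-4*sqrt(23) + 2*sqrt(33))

(-2*sqrt(23) - sqrt(33))/59

Multiply numerator and denominator by 2*sqrt(33) + 4*sqrt(23).
Denominator becomes -236; numerator becomes 4*sqrt(33) + 8*sqrt(23).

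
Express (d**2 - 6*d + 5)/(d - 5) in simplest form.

d - 1

Factor: d**2 - 6*d + 5 = (d - 5)*(d - 1)
Cancel the common factor (d - 5).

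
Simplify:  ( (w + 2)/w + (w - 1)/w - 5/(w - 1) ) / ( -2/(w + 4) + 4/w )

Numerator: (w + 2)/w + (w - 1)/w - 5/(w - 1) = (2*w^2 - 6*w - 1)/(w^2 - w)
Denominator: -2/(w + 4) + 4/w = (2*w + 16)/(w^2 + 4*w)
Divide: ((2*w^2 - 6*w - 1)/(w^2 - w)) · ((w^2 + 4*w)/(2*w + 16)) = (2*w^3 + 2*w^2 - 25*w - 4)/(2*w^2 + 14*w - 16)

(2*w^3 + 2*w^2 - 25*w - 4)/(2*w^2 + 14*w - 16)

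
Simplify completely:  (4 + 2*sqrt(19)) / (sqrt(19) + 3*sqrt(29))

(-19 - 2*sqrt(19) + 6*sqrt(29) + 3*sqrt(551))/121

Multiply numerator and denominator by -3*sqrt(29) + sqrt(19).
Denominator becomes -242; numerator becomes -6*sqrt(551) - 12*sqrt(29) + 4*sqrt(19) + 38.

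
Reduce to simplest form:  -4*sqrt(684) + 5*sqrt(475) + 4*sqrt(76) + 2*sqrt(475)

4*sqrt(684) = 24*sqrt(19); 5*sqrt(475) = 25*sqrt(19); 4*sqrt(76) = 8*sqrt(19); 2*sqrt(475) = 10*sqrt(19)
Combine: (-24 + 25 + 8 + 10)·sqrt(19) = 19*sqrt(19)

19*sqrt(19)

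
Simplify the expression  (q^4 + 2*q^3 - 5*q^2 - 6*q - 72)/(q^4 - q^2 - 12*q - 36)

(q + 4)/(q + 2)

Factor: q^4 + 2*q^3 - 5*q^2 - 6*q - 72 = (q - 3)*(q^2 + q + 6)*(q + 4);  q^4 - q^2 - 12*q - 36 = (q + 2)*(q^2 + q + 6)*(q - 3)
Cancel the common factors (q^2 + q + 6), (q - 3).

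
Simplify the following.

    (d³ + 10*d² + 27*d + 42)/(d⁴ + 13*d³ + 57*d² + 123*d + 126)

1/(d + 3)

Factor: d³ + 10*d² + 27*d + 42 = (d² + 3*d + 6)·(d + 7);  d⁴ + 13*d³ + 57*d² + 123*d + 126 = (d² + 3*d + 6)·(d + 3)·(d + 7)
Cancel the common factors (d² + 3*d + 6), (d + 7).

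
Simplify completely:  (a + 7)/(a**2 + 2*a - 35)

Factor: a**2 + 2*a - 35 = (a - 5)*(a + 7)
Cancel the common factor (a + 7).

1/(a - 5)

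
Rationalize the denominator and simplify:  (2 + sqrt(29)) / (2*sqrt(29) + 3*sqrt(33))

(-58 - 4*sqrt(29) + 6*sqrt(33) + 3*sqrt(957))/181

Multiply numerator and denominator by -3*sqrt(33) + 2*sqrt(29).
Denominator becomes -181; numerator becomes -3*sqrt(957) - 6*sqrt(33) + 4*sqrt(29) + 58.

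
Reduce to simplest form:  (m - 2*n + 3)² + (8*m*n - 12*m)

Expanding gives m² + 4*m*n - 6*m + 4*n² - 12*n + 9, a perfect square.

(m + 2*n - 3)²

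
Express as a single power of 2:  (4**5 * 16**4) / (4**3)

4**5 = 2**10; 16**4 = 2**16; 4**3 = 2**6
Combine exponents: 2**20

2**20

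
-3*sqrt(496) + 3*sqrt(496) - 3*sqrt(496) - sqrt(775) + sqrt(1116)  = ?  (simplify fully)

3*sqrt(496) = 12*sqrt(31); 3*sqrt(496) = 12*sqrt(31); 3*sqrt(496) = 12*sqrt(31); sqrt(775) = 5*sqrt(31); sqrt(1116) = 6*sqrt(31)
Combine: (-12 + 12 - 12 - 5 + 6)·sqrt(31) = -11*sqrt(31)

-11*sqrt(31)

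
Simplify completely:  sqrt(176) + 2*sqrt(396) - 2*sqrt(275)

6*sqrt(11)

sqrt(176) = 4*sqrt(11); 2*sqrt(396) = 12*sqrt(11); 2*sqrt(275) = 10*sqrt(11)
Combine: (4 + 12 - 10)·sqrt(11) = 6*sqrt(11)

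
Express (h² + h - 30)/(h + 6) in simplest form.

Factor: h² + h - 30 = (h - 5)·(h + 6)
Cancel the common factor (h + 6).

h - 5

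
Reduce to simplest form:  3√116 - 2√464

-2*√29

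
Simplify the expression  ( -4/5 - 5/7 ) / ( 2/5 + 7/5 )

Numerator: -4/5 - 5/7 = -53/35
Denominator: 2/5 + 7/5 = 9/5
Divide: (-53/35) · (5/9) = -53/63

-53/63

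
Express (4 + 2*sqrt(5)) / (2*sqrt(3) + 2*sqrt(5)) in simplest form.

(-sqrt(15) - 2*sqrt(3) + 2*sqrt(5) + 5)/2

Multiply numerator and denominator by -2*sqrt(3) + 2*sqrt(5).
Denominator becomes 8; numerator becomes -4*sqrt(15) - 8*sqrt(3) + 8*sqrt(5) + 20.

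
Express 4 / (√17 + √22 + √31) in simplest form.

(-√11594 + 4*√31 + 13*√22 + 18*√17)/179

Group as (√22 + √31) + √17; multiply by (√22 + √31) - √17, then rationalise the remaining surd.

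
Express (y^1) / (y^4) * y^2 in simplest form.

Quotient: (y^-3)
Multiply by y^2: add exponents.

1/y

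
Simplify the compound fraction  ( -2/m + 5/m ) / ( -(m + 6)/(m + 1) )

Numerator: -2/m + 5/m = 3/m
Denominator: -(m + 6)/(m + 1) = (-m - 6)/(m + 1)
Divide: (3/m) · ((m + 1)/(-m - 6)) = (-3*m - 3)/(m**2 + 6*m)

(-3*m - 3)/(m**2 + 6*m)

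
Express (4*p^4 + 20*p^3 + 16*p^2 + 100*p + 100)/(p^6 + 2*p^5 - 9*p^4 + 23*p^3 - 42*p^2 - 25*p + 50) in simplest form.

Factor: 4*p^4 + 20*p^3 + 16*p^2 + 100*p + 100 = 4*(p + 5)*(p + 1)*(p^2 - p + 5);  p^6 + 2*p^5 - 9*p^4 + 23*p^3 - 42*p^2 - 25*p + 50 = (p + 1)*(p - 2)*(p - 1)*(p^2 - p + 5)*(p + 5)
Cancel the common factors (p^2 - p + 5), (p + 5), (p + 1).

4/(p^2 - 3*p + 2)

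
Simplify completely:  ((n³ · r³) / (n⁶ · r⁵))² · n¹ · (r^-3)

1/(n⁵*r⁷)

Inside the bracket: (n^-3) · (r^-2)
Raise to the power 2: (n^-6) · (r^-4)
Multiply by n¹ · (r^-3): add exponents.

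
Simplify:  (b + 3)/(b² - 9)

1/(b - 3)

Factor: b² - 9 = (b - 3)·(b + 3)
Cancel the common factor (b + 3).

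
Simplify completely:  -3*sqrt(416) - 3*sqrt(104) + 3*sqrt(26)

3*sqrt(416) = 12*sqrt(26); 3*sqrt(104) = 6*sqrt(26); 3*sqrt(26) = 3*sqrt(26)
Combine: (-12 - 6 + 3)·sqrt(26) = -15*sqrt(26)

-15*sqrt(26)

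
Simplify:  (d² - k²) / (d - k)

d + k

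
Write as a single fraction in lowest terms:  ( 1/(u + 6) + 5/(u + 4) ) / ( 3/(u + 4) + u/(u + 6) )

(6*u + 34)/(u² + 7*u + 18)

Numerator: 1/(u + 6) + 5/(u + 4) = (6*u + 34)/(u² + 10*u + 24)
Denominator: 3/(u + 4) + u/(u + 6) = (u² + 7*u + 18)/(u² + 10*u + 24)
Divide: ((6*u + 34)/(u² + 10*u + 24)) · ((u² + 10*u + 24)/(u² + 7*u + 18)) = (6*u + 34)/(u² + 7*u + 18)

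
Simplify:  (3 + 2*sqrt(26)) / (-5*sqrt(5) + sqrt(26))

Multiply numerator and denominator by sqrt(26) + 5*sqrt(5).
Denominator becomes -99; numerator becomes 3*sqrt(26) + 15*sqrt(5) + 52 + 10*sqrt(130).

(-10*sqrt(130) - 52 - 15*sqrt(5) - 3*sqrt(26))/99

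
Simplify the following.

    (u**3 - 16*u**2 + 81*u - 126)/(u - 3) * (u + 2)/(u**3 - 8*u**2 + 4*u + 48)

(u - 7)/(u - 4)

Factor: u**3 - 16*u**2 + 81*u - 126 = (u - 6)*(u - 3)*(u - 7);  u**3 - 8*u**2 + 4*u + 48 = (u - 4)*(u + 2)*(u - 6)
Cancel the common factors (u - 6), (u - 3), (u + 2).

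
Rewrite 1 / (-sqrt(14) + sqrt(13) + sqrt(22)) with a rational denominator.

Group as (sqrt(13) + sqrt(22)) - sqrt(14); multiply by (sqrt(13) + sqrt(22)) + sqrt(14), then rationalise the remaining surd.

(-21*sqrt(14) + 5*sqrt(22) + 23*sqrt(13) + 4*sqrt(1001))/703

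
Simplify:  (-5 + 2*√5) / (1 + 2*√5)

(-12*√5 + 25)/19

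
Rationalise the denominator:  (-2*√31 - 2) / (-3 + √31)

(-34 - 4*√31)/11

Multiply numerator and denominator by -√31 - 3.
Denominator becomes -22; numerator becomes 8*√31 + 68.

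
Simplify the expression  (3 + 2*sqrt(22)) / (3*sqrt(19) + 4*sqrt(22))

Multiply numerator and denominator by -3*sqrt(19) + 4*sqrt(22).
Denominator becomes 181; numerator becomes -6*sqrt(418) - 9*sqrt(19) + 12*sqrt(22) + 176.

(-6*sqrt(418) - 9*sqrt(19) + 12*sqrt(22) + 176)/181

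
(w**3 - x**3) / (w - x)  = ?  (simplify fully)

w**2 + w*x + x**2

w**3 - x**3 = (w - x)(w**2 + w*x + x**2).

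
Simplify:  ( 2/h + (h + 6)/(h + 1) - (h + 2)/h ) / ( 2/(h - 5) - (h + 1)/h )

Numerator: 2/h + (h + 6)/(h + 1) - (h + 2)/h = 5/(h + 1)
Denominator: 2/(h - 5) - (h + 1)/h = (-h^2 + 6*h + 5)/(h^2 - 5*h)
Divide: (5/(h + 1)) · ((h^2 - 5*h)/(-h^2 + 6*h + 5)) = (-5*h^2 + 25*h)/(h^3 - 5*h^2 - 11*h - 5)

(-5*h^2 + 25*h)/(h^3 - 5*h^2 - 11*h - 5)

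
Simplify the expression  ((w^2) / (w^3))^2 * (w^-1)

w^(-3)

Inside the bracket: (w^-1)
Raise to the power 2: (w^-2)
Multiply by (w^-1): add exponents.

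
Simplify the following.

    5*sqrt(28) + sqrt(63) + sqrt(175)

5*sqrt(28) = 10*sqrt(7); sqrt(63) = 3*sqrt(7); sqrt(175) = 5*sqrt(7)
Combine: (10 + 3 + 5)·sqrt(7) = 18*sqrt(7)

18*sqrt(7)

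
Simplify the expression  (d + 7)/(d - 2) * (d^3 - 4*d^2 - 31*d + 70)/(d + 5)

d^2 - 49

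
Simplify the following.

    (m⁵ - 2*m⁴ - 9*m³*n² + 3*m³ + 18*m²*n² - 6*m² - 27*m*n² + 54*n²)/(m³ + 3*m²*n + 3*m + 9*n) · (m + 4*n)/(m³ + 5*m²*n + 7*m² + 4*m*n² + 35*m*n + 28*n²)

Factor: m⁵ - 2*m⁴ - 9*m³*n² + 3*m³ + 18*m²*n² - 6*m² - 27*m*n² + 54*n² = (m² + 3)·(m - 3*n)·(m - 2)·(m + 3*n);  m³ + 3*m²*n + 3*m + 9*n = (m² + 3)·(m + 3*n);  m³ + 5*m²*n + 7*m² + 4*m*n² + 35*m*n + 28*n² = (m + 7)·(m + 4*n)·(m + n)
Cancel the common factors (m² + 3), (m + 3*n), (m + 4*n).

(m² - 3*m*n - 2*m + 6*n)/(m² + m*n + 7*m + 7*n)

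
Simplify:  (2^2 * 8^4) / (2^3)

2^2 = 2^2; 8^4 = 2^12; 2^3 = 2^3
Combine exponents: 2^11

2^11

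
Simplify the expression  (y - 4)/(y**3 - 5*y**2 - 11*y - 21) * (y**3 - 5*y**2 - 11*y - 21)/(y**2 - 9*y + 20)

1/(y - 5)

Factor: y**3 - 5*y**2 - 11*y - 21 = (y - 7)*(y**2 + 2*y + 3);  y**3 - 5*y**2 - 11*y - 21 = (y - 7)*(y**2 + 2*y + 3);  y**2 - 9*y + 20 = (y - 5)*(y - 4)
Cancel the common factors (y**2 + 2*y + 3), (y - 4), (y - 7).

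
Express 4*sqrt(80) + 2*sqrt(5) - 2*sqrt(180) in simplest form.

4*sqrt(80) = 16*sqrt(5); 2*sqrt(5) = 2*sqrt(5); 2*sqrt(180) = 12*sqrt(5)
Combine: (16 + 2 - 12)·sqrt(5) = 6*sqrt(5)

6*sqrt(5)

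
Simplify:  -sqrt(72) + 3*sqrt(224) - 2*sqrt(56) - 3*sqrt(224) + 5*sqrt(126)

sqrt(72) = 6*sqrt(2); 3*sqrt(224) = 12*sqrt(14); 2*sqrt(56) = 4*sqrt(14); 3*sqrt(224) = 12*sqrt(14); 5*sqrt(126) = 15*sqrt(14)

-6*sqrt(2) + 11*sqrt(14)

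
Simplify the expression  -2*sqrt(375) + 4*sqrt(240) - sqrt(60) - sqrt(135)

2*sqrt(375) = 10*sqrt(15); 4*sqrt(240) = 16*sqrt(15); sqrt(60) = 2*sqrt(15); sqrt(135) = 3*sqrt(15)
Combine: (-10 + 16 - 2 - 3)·sqrt(15) = sqrt(15)

sqrt(15)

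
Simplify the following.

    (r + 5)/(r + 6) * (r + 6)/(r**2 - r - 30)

Factor: r**2 - r - 30 = (r + 5)*(r - 6)
Cancel the common factors (r + 6), (r + 5).

1/(r - 6)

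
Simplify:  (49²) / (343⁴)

7^(-8)

49² = 7^4; 343⁴ = 7^12
Combine exponents: 7^(-8)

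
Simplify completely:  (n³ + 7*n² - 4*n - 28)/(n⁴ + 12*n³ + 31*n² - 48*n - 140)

Factor: n³ + 7*n² - 4*n - 28 = (n + 7)·(n - 2)·(n + 2);  n⁴ + 12*n³ + 31*n² - 48*n - 140 = (n + 5)·(n + 2)·(n - 2)·(n + 7)
Cancel the common factors (n - 2), (n + 7), (n + 2).

1/(n + 5)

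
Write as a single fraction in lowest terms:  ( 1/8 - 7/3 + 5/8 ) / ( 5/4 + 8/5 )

Numerator: 1/8 - 7/3 + 5/8 = -19/12
Denominator: 5/4 + 8/5 = 57/20
Divide: (-19/12) · (20/57) = -5/9

-5/9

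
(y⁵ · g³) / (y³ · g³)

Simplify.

y²

Quotient: y²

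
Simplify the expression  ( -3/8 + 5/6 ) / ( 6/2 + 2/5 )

55/408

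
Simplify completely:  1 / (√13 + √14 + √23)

(-√4186 + 2*√23 + 11*√14 + 12*√13)/356

Group as (√13 + √14) + √23; multiply by (√13 + √14) - √23, then rationalise the remaining surd.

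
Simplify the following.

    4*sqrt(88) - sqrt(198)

5*sqrt(22)

4*sqrt(88) = 8*sqrt(22); sqrt(198) = 3*sqrt(22)
Combine: (8 - 3)·sqrt(22) = 5*sqrt(22)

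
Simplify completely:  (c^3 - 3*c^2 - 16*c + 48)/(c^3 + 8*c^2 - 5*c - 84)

Factor: c^3 - 3*c^2 - 16*c + 48 = (c + 4)*(c - 3)*(c - 4);  c^3 + 8*c^2 - 5*c - 84 = (c + 7)*(c + 4)*(c - 3)
Cancel the common factors (c + 4), (c - 3).

(c - 4)/(c + 7)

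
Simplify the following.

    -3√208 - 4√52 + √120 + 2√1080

3√208 = 12*√13; 4√52 = 8*√13; √120 = 2*√30; 2√1080 = 12*√30

-20*√13 + 14*√30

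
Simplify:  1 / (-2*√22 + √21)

(-2*√22 - √21)/67

Multiply numerator and denominator by √21 + 2*√22.
Denominator becomes -67; numerator becomes √21 + 2*√22.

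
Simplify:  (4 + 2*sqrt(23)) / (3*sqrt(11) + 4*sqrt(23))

Multiply numerator and denominator by -3*sqrt(11) + 4*sqrt(23).
Denominator becomes 269; numerator becomes -6*sqrt(253) - 12*sqrt(11) + 16*sqrt(23) + 184.

(-6*sqrt(253) - 12*sqrt(11) + 16*sqrt(23) + 184)/269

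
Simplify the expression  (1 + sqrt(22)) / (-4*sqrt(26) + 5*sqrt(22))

(4*sqrt(26) + 5*sqrt(22) + 8*sqrt(143) + 110)/134

Multiply numerator and denominator by 4*sqrt(26) + 5*sqrt(22).
Denominator becomes 134; numerator becomes 4*sqrt(26) + 5*sqrt(22) + 8*sqrt(143) + 110.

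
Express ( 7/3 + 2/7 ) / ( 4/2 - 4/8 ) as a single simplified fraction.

Numerator: 7/3 + 2/7 = 55/21
Denominator: 4/2 - 4/8 = 3/2
Divide: (55/21) · (2/3) = 110/63

110/63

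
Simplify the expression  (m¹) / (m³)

m^(-2)

Quotient: (m^-2)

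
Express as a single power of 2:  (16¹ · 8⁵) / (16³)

16¹ = 2^4; 8⁵ = 2^15; 16³ = 2^12
Combine exponents: 2^7

2^7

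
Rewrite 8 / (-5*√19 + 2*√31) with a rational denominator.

(-40*√19 - 16*√31)/351

Multiply numerator and denominator by 2*√31 + 5*√19.
Denominator becomes -351; numerator becomes 16*√31 + 40*√19.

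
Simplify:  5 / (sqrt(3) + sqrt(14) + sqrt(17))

Group as (sqrt(14) + sqrt(17)) + sqrt(3); multiply by (sqrt(14) + sqrt(17)) - sqrt(3), then rationalise the remaining surd.

(-5*sqrt(714) + 15*sqrt(14) + 70*sqrt(3))/84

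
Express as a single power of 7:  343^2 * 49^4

343^2 = 7^6; 49^4 = 7^8
Combine exponents: 7^14

7^14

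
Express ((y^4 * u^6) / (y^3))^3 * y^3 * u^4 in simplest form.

Inside the bracket: y^1 * u^6
Raise to the power 3: y^3 * u^18
Multiply by y^3 * u^4: add exponents.

u^22*y^6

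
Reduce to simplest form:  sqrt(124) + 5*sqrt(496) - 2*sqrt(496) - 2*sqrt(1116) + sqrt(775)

7*sqrt(31)

sqrt(124) = 2*sqrt(31); 5*sqrt(496) = 20*sqrt(31); 2*sqrt(496) = 8*sqrt(31); 2*sqrt(1116) = 12*sqrt(31); sqrt(775) = 5*sqrt(31)
Combine: (2 + 20 - 8 - 12 + 5)·sqrt(31) = 7*sqrt(31)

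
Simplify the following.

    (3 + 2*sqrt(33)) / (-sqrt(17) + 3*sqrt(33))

Multiply numerator and denominator by sqrt(17) + 3*sqrt(33).
Denominator becomes 280; numerator becomes 3*sqrt(17) + 2*sqrt(561) + 9*sqrt(33) + 198.

(3*sqrt(17) + 2*sqrt(561) + 9*sqrt(33) + 198)/280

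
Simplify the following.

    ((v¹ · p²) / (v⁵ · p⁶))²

1/(p⁸*v⁸)

Inside the bracket: (v^-4) · (p^-4)
Raise to the power 2: (v^-8) · (p^-8)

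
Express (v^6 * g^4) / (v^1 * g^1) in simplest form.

Quotient: v^5 * g^3

g^3*v^5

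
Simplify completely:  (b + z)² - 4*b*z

Expanding gives b² - 2*b*z + z², a perfect square.

(b - z)²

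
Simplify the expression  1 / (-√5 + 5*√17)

Multiply numerator and denominator by √5 + 5*√17.
Denominator becomes 420; numerator becomes √5 + 5*√17.

(√5 + 5*√17)/420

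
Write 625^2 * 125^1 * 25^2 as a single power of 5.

5^15

625^2 = 5^8; 125^1 = 5^3; 25^2 = 5^4
Combine exponents: 5^15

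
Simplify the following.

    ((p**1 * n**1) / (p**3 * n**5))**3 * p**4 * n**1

1/(n**11*p**2)

Inside the bracket: (p**-2) * (n**-4)
Raise to the power 3: (p**-6) * (n**-12)
Multiply by p**4 * n**1: add exponents.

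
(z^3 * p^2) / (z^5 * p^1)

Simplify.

p/z^2

Quotient: (z^-2) * p^1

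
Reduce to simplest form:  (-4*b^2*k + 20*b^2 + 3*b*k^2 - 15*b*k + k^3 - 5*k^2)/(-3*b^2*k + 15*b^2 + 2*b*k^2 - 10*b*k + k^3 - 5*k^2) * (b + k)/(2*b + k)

Factor: -4*b^2*k + 20*b^2 + 3*b*k^2 - 15*b*k + k^3 - 5*k^2 = (k - 5)*(-b + k)*(4*b + k);  -3*b^2*k + 15*b^2 + 2*b*k^2 - 10*b*k + k^3 - 5*k^2 = (3*b + k)*(-b + k)*(k - 5)
Cancel the common factors (k - 5), (-b + k).

(4*b^2 + 5*b*k + k^2)/(6*b^2 + 5*b*k + k^2)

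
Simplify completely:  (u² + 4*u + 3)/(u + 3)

u + 1

Factor: u² + 4*u + 3 = (u + 1)·(u + 3)
Cancel the common factor (u + 3).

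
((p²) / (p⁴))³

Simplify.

Inside the bracket: (p^-2)
Raise to the power 3: (p^-6)

p^(-6)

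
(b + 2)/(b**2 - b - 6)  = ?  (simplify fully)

1/(b - 3)

Factor: b**2 - b - 6 = (b + 2)*(b - 3)
Cancel the common factor (b + 2).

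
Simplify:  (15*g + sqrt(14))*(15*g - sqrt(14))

Product of conjugates: (P+Q)(P-Q) = P**2 - Q**2.

225*g**2 - 14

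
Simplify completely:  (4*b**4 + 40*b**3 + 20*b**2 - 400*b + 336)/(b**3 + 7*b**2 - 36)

(4*b**2 + 24*b - 28)/(b + 3)

Factor: 4*b**4 + 40*b**3 + 20*b**2 - 400*b + 336 = 4*(b + 7)*(b + 6)*(b - 2)*(b - 1);  b**3 + 7*b**2 - 36 = (b + 6)*(b + 3)*(b - 2)
Cancel the common factors (b - 2), (b + 6).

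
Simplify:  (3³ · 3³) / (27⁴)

3^(-6)

3³ = 3^3; 3³ = 3^3; 27⁴ = 3^12
Combine exponents: 3^(-6)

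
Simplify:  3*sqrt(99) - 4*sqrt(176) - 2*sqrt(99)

3*sqrt(99) = 9*sqrt(11); 4*sqrt(176) = 16*sqrt(11); 2*sqrt(99) = 6*sqrt(11)
Combine: (9 - 16 - 6)·sqrt(11) = -13*sqrt(11)

-13*sqrt(11)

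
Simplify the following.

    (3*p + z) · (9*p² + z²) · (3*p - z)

Pair the conjugate factors: ((3*p)+z)((3*p)-z) = 9*p² - z², then repeat with the next factor.

81*p⁴ - z⁴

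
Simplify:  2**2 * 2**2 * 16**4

2**20

2**2 = 2**2; 2**2 = 2**2; 16**4 = 2**16
Combine exponents: 2**20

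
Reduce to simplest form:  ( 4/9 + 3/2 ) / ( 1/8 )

Numerator: 4/9 + 3/2 = 35/18
Denominator: 1/8 = 1/8
Divide: (35/18) · (8) = 140/9

140/9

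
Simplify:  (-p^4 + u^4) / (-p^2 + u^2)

p^2 + u^2

Factor u^4 - p^4 and cancel (-p^2 + u^2).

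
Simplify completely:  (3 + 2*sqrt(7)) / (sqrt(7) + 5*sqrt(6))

(-14 - 3*sqrt(7) + 15*sqrt(6) + 10*sqrt(42))/143

Multiply numerator and denominator by -5*sqrt(6) + sqrt(7).
Denominator becomes -143; numerator becomes -10*sqrt(42) - 15*sqrt(6) + 3*sqrt(7) + 14.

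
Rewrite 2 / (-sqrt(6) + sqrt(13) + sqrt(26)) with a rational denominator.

Group as (sqrt(13) + sqrt(26)) - sqrt(6); multiply by (sqrt(13) + sqrt(26)) + sqrt(6), then rationalise the remaining surd.

(-66*sqrt(6) - 14*sqrt(26) + 38*sqrt(13) + 104*sqrt(3))/263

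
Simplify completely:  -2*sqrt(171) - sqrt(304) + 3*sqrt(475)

5*sqrt(19)

2*sqrt(171) = 6*sqrt(19); sqrt(304) = 4*sqrt(19); 3*sqrt(475) = 15*sqrt(19)
Combine: (-6 - 4 + 15)·sqrt(19) = 5*sqrt(19)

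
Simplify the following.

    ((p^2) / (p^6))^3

p^(-12)

Inside the bracket: (p^-4)
Raise to the power 3: (p^-12)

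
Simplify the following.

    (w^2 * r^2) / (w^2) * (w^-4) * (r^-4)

Quotient: r^2
Multiply by (w^-4) * (r^-4): add exponents.

1/(r^2*w^4)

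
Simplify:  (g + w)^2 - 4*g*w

Expand the square and combine the 4*g*w term.

(g - w)^2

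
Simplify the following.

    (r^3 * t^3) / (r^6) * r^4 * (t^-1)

r*t^2

Quotient: (r^-3) * t^3
Multiply by r^4 * (t^-1): add exponents.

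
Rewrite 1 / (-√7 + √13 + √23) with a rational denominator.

(-29*√7 - 3*√23 + 17*√13 + 2*√2093)/355

Group as (√13 + √23) - √7; multiply by (√13 + √23) + √7, then rationalise the remaining surd.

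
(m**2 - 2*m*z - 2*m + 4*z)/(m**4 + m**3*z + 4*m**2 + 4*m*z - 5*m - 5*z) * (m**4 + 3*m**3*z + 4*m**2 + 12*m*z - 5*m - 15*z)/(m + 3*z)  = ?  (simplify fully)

Factor: m**2 - 2*m*z - 2*m + 4*z = (m - 2*z)*(m - 2);  m**4 + m**3*z + 4*m**2 + 4*m*z - 5*m - 5*z = (m**2 + m + 5)*(m + z)*(m - 1);  m**4 + 3*m**3*z + 4*m**2 + 12*m*z - 5*m - 15*z = (m**2 + m + 5)*(m + 3*z)*(m - 1)
Cancel the common factors (m**2 + m + 5), (m + 3*z), (m - 1).

(m**2 - 2*m*z - 2*m + 4*z)/(m + z)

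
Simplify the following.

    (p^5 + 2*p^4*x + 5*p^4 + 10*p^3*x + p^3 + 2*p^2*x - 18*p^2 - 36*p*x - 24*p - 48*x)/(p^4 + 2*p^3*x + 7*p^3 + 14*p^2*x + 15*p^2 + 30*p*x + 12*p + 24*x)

Factor: p^5 + 2*p^4*x + 5*p^4 + 10*p^3*x + p^3 + 2*p^2*x - 18*p^2 - 36*p*x - 24*p - 48*x = (p^2 + 3*p + 3)*(p - 2)*(p + 4)*(p + 2*x);  p^4 + 2*p^3*x + 7*p^3 + 14*p^2*x + 15*p^2 + 30*p*x + 12*p + 24*x = (p + 2*x)*(p + 4)*(p^2 + 3*p + 3)
Cancel the common factors (p^2 + 3*p + 3), (p + 2*x), (p + 4).

p - 2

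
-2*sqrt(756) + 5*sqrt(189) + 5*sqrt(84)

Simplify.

2*sqrt(756) = 12*sqrt(21); 5*sqrt(189) = 15*sqrt(21); 5*sqrt(84) = 10*sqrt(21)
Combine: (-12 + 15 + 10)·sqrt(21) = 13*sqrt(21)

13*sqrt(21)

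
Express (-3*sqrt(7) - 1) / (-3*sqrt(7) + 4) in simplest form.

Multiply numerator and denominator by 4 + 3*sqrt(7).
Denominator becomes -47; numerator becomes -67 - 15*sqrt(7).

(15*sqrt(7) + 67)/47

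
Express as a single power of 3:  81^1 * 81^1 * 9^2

3^12

81^1 = 3^4; 81^1 = 3^4; 9^2 = 3^4
Combine exponents: 3^12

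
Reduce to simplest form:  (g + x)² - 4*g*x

Expand the square and combine the 4*g*x term.

(g - x)²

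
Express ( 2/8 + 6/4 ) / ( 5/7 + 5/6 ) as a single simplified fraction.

Numerator: 2/8 + 6/4 = 7/4
Denominator: 5/7 + 5/6 = 65/42
Divide: (7/4) · (42/65) = 147/130

147/130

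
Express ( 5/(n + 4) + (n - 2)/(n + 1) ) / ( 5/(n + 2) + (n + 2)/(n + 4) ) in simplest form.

(n^3 + 9*n^2 + 11*n - 6)/(n^3 + 10*n^2 + 33*n + 24)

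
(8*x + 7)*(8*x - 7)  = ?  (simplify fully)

Difference of squares with P = 8*x, Q = 7.

64*x**2 - 49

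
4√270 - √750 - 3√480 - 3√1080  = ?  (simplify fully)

4√270 = 12*√30; √750 = 5*√30; 3√480 = 12*√30; 3√1080 = 18*√30
Combine: (12 - 5 - 12 - 18)·√30 = -23*√30

-23*√30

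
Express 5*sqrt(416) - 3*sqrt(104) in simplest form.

14*sqrt(26)

5*sqrt(416) = 20*sqrt(26); 3*sqrt(104) = 6*sqrt(26)
Combine: (20 - 6)·sqrt(26) = 14*sqrt(26)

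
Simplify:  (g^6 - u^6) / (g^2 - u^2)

g^4 + g^2*u^2 + u^4

Difference of sixth powers: factor out (g^2 - u^2).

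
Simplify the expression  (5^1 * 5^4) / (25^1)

5^3

5^1 = 5^1; 5^4 = 5^4; 25^1 = 5^2
Combine exponents: 5^3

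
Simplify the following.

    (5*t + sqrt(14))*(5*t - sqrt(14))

Difference of squares with P = 5*t, Q = sqrt(14).

25*t^2 - 14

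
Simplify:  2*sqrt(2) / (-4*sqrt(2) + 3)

(-16 - 6*sqrt(2))/23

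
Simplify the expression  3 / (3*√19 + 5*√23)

Multiply numerator and denominator by -5*√23 + 3*√19.
Denominator becomes -404; numerator becomes -15*√23 + 9*√19.

(-9*√19 + 15*√23)/404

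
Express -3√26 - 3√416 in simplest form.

-15*√26

3√26 = 3*√26; 3√416 = 12*√26
Combine: (-3 - 12)·√26 = -15*√26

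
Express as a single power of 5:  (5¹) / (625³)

5^(-11)

5¹ = 5^1; 625³ = 5^12
Combine exponents: 5^(-11)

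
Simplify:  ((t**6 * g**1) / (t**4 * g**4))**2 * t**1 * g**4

t**5/g**2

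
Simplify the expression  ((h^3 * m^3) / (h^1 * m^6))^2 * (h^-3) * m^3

Inside the bracket: h^2 * (m^-3)
Raise to the power 2: h^4 * (m^-6)
Multiply by (h^-3) * m^3: add exponents.

h/m^3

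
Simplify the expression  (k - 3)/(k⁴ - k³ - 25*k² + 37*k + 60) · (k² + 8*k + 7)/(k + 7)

1/(k² + k - 20)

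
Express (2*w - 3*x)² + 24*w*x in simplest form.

Expanding gives 4*w² + 12*w*x + 9*x², a perfect square.

(2*w + 3*x)²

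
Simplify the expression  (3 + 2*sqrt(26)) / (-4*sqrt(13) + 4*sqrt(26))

Multiply numerator and denominator by 4*sqrt(13) + 4*sqrt(26).
Denominator becomes 208; numerator becomes 12*sqrt(13) + 12*sqrt(26) + 104*sqrt(2) + 208.

(3*sqrt(13) + 3*sqrt(26) + 26*sqrt(2) + 52)/52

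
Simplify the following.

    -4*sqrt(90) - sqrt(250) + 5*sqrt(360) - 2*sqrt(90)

7*sqrt(10)

4*sqrt(90) = 12*sqrt(10); sqrt(250) = 5*sqrt(10); 5*sqrt(360) = 30*sqrt(10); 2*sqrt(90) = 6*sqrt(10)
Combine: (-12 - 5 + 30 - 6)·sqrt(10) = 7*sqrt(10)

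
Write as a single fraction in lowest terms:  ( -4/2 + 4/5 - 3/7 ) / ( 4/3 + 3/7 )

-171/185

Numerator: -4/2 + 4/5 - 3/7 = -57/35
Denominator: 4/3 + 3/7 = 37/21
Divide: (-57/35) · (21/37) = -171/185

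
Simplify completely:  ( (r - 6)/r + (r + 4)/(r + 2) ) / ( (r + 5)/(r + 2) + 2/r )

Numerator: (r - 6)/r + (r + 4)/(r + 2) = (2*r² - 12)/(r² + 2*r)
Denominator: (r + 5)/(r + 2) + 2/r = (r² + 7*r + 4)/(r² + 2*r)
Divide: ((2*r² - 12)/(r² + 2*r)) · ((r² + 2*r)/(r² + 7*r + 4)) = (2*r² - 12)/(r² + 7*r + 4)

(2*r² - 12)/(r² + 7*r + 4)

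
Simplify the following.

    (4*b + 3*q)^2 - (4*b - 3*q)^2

Only the odd-power cross terms survive.

48*b*q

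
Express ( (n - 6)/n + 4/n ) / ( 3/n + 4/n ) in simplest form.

n/7 - 2/7

Numerator: (n - 6)/n + 4/n = (n - 2)/n
Denominator: 3/n + 4/n = 7/n
Divide: ((n - 2)/n) · (n/7) = n/7 - 2/7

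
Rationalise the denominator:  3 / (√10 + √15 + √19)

(-5*√114 + 3*√19 + 7*√15 + 12*√10)/94

Group as (√15 + √19) + √10; multiply by (√15 + √19) - √10, then rationalise the remaining surd.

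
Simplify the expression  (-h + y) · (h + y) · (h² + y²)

-h⁴ + y⁴

Telescope via difference of squares: (y+h)(y-h) = -h² + y², then repeat with the next factor.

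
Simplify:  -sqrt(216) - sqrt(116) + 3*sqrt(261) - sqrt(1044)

sqrt(216) = 6*sqrt(6); sqrt(116) = 2*sqrt(29); 3*sqrt(261) = 9*sqrt(29); sqrt(1044) = 6*sqrt(29)

-6*sqrt(6) + sqrt(29)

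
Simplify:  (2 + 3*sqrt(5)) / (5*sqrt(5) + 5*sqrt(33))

(-15 - 2*sqrt(5) + 2*sqrt(33) + 3*sqrt(165))/140

Multiply numerator and denominator by -5*sqrt(33) + 5*sqrt(5).
Denominator becomes -700; numerator becomes -15*sqrt(165) - 10*sqrt(33) + 10*sqrt(5) + 75.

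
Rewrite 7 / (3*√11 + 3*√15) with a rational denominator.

(-7*√11 + 7*√15)/12

Multiply numerator and denominator by -3*√15 + 3*√11.
Denominator becomes -36; numerator becomes -21*√15 + 21*√11.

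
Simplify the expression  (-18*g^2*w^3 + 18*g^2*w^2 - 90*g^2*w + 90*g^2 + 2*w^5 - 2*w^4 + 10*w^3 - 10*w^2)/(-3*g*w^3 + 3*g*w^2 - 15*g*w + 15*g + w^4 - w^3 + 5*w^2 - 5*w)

6*g + 2*w

Factor: -18*g^2*w^3 + 18*g^2*w^2 - 90*g^2*w + 90*g^2 + 2*w^5 - 2*w^4 + 10*w^3 - 10*w^2 = 2*(3*g + w)*(-3*g + w)*(w^2 + 5)*(w - 1);  -3*g*w^3 + 3*g*w^2 - 15*g*w + 15*g + w^4 - w^3 + 5*w^2 - 5*w = (w - 1)*(-3*g + w)*(w^2 + 5)
Cancel the common factors (w^2 + 5), (-3*g + w), (w - 1).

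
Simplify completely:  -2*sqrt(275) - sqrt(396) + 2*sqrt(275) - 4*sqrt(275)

2*sqrt(275) = 10*sqrt(11); sqrt(396) = 6*sqrt(11); 2*sqrt(275) = 10*sqrt(11); 4*sqrt(275) = 20*sqrt(11)
Combine: (-10 - 6 + 10 - 20)·sqrt(11) = -26*sqrt(11)

-26*sqrt(11)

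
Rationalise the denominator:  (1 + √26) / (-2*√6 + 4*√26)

Multiply numerator and denominator by 2*√6 + 4*√26.
Denominator becomes 392; numerator becomes 2*√6 + 4*√26 + 4*√39 + 104.

(√6 + 2*√26 + 2*√39 + 52)/196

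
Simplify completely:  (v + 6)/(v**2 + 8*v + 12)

1/(v + 2)

Factor: v**2 + 8*v + 12 = (v + 6)*(v + 2)
Cancel the common factor (v + 6).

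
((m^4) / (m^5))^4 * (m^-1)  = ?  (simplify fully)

Inside the bracket: (m^-1)
Raise to the power 4: (m^-4)
Multiply by (m^-1): add exponents.

m^(-5)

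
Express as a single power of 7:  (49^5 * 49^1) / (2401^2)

49^5 = 7^10; 49^1 = 7^2; 2401^2 = 7^8
Combine exponents: 7^4

7^4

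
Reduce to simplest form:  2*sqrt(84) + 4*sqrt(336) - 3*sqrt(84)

2*sqrt(84) = 4*sqrt(21); 4*sqrt(336) = 16*sqrt(21); 3*sqrt(84) = 6*sqrt(21)
Combine: (4 + 16 - 6)·sqrt(21) = 14*sqrt(21)

14*sqrt(21)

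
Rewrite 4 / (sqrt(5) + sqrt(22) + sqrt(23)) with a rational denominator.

(-sqrt(2530) + 2*sqrt(23) + 3*sqrt(22) + 20*sqrt(5))/53

Group as (sqrt(5) + sqrt(23)) + sqrt(22); multiply by (sqrt(5) + sqrt(23)) - sqrt(22), then rationalise the remaining surd.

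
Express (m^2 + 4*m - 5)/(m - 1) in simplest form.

m + 5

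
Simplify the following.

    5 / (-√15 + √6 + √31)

(-11*√15 - 5*√31 + 20*√6 + 3*√310)/26

Group as (√6 + √31) - √15; multiply by (√6 + √31) + √15, then rationalise the remaining surd.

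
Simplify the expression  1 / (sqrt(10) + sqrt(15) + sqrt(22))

Group as (sqrt(15) + sqrt(22)) + sqrt(10); multiply by (sqrt(15) + sqrt(22)) - sqrt(10), then rationalise the remaining surd.

(-20*sqrt(33) + 3*sqrt(22) + 17*sqrt(15) + 27*sqrt(10))/591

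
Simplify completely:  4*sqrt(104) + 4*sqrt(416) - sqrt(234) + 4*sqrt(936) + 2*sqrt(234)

4*sqrt(104) = 8*sqrt(26); 4*sqrt(416) = 16*sqrt(26); sqrt(234) = 3*sqrt(26); 4*sqrt(936) = 24*sqrt(26); 2*sqrt(234) = 6*sqrt(26)
Combine: (8 + 16 - 3 + 24 + 6)·sqrt(26) = 51*sqrt(26)

51*sqrt(26)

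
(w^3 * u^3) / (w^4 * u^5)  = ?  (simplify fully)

Quotient: (w^-1) * (u^-2)

1/(u^2*w)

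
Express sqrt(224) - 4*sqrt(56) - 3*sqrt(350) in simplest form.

-19*sqrt(14)

sqrt(224) = 4*sqrt(14); 4*sqrt(56) = 8*sqrt(14); 3*sqrt(350) = 15*sqrt(14)
Combine: (4 - 8 - 15)·sqrt(14) = -19*sqrt(14)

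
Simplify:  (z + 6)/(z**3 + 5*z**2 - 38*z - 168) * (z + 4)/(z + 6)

1/(z**2 + z - 42)

Factor: z**3 + 5*z**2 - 38*z - 168 = (z - 6)*(z + 4)*(z + 7)
Cancel the common factors (z + 4), (z + 6).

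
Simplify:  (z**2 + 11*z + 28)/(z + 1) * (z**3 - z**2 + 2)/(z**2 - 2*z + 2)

z**2 + 11*z + 28

Factor: z**2 + 11*z + 28 = (z + 4)*(z + 7);  z**3 - z**2 + 2 = (z + 1)*(z**2 - 2*z + 2)
Cancel the common factors (z**2 - 2*z + 2), (z + 1).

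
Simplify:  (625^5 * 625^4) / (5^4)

5^32

625^5 = 5^20; 625^4 = 5^16; 5^4 = 5^4
Combine exponents: 5^32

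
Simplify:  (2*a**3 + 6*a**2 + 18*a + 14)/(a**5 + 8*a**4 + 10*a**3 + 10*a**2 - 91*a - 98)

Factor: 2*a**3 + 6*a**2 + 18*a + 14 = 2*(a**2 + 2*a + 7)*(a + 1);  a**5 + 8*a**4 + 10*a**3 + 10*a**2 - 91*a - 98 = (a**2 + 2*a + 7)*(a + 7)*(a - 2)*(a + 1)
Cancel the common factors (a**2 + 2*a + 7), (a + 1).

2/(a**2 + 5*a - 14)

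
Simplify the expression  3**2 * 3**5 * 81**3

3**2 = 3**2; 3**5 = 3**5; 81**3 = 3**12
Combine exponents: 3**19

3**19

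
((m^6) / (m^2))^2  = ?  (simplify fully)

Inside the bracket: m^4
Raise to the power 2: m^8

m^8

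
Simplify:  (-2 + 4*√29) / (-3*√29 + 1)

(-173 + √29)/130

Multiply numerator and denominator by 1 + 3*√29.
Denominator becomes -260; numerator becomes -2*√29 + 346.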